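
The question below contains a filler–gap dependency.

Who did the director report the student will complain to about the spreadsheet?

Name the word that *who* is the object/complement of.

In situ: The director did report the student will complain to who about the spreadsheet.
The filler 'who' is interpreted as the object of the preposition 'to'. It moves to the left edge, and the trace sits right after 'to':
Who did the director report the student will complain to ___ about the spreadsheet?

to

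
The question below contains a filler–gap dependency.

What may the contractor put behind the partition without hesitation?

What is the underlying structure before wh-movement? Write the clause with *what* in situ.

The contractor may put what behind the partition without hesitation.

'what' is the direct object of 'put'. It moves to the left edge, and the trace sits right after 'put':
What may the contractor put ___ behind the partition without hesitation?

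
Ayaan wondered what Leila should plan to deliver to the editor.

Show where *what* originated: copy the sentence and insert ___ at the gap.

Underlying clause: Leila should plan to deliver what to the editor.
'what' is the direct object of 'deliver'. The gap is right after 'deliver'.

Ayaan wondered what Leila should plan to deliver ___ to the editor.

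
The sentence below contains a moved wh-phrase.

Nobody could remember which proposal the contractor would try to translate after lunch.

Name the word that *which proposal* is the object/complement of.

translate

Before movement: The contractor would try to translate which proposal after lunch.
The filler 'which proposal' is interpreted as the direct object of 'translate'. Wh-movement fronts it, leaving a gap right after 'translate':
Nobody could remember which proposal the contractor would try to translate ___ after lunch.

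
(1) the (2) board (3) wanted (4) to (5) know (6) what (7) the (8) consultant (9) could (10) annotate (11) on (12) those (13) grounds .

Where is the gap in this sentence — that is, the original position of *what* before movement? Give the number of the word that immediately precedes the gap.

Before movement: The consultant could annotate what on those grounds.
The filler 'what' is interpreted as the direct object of 'annotate'. It moves to the left edge, and the trace sits right after 'annotate':
The board wanted to know what the consultant could annotate ___ on those grounds.
'annotate' is word 10.

10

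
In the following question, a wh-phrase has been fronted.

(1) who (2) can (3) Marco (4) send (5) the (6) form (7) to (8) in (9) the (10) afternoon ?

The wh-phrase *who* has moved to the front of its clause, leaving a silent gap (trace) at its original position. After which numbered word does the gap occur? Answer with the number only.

Before movement: Marco can send the form to who in the afternoon.
The filler 'who' is interpreted as the object of the preposition 'to' (recipient of 'send'). It moves to the left edge, and the trace sits right after 'to':
Who can Marco send the form to ___ in the afternoon?
'to' is word 7.

7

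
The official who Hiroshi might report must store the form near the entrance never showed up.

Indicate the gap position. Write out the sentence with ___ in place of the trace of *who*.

The official who Hiroshi might report ___ must store the form near the entrance never showed up.

'who' functions as the subject of the clause embedded under 'report'. The gap is right after 'report'.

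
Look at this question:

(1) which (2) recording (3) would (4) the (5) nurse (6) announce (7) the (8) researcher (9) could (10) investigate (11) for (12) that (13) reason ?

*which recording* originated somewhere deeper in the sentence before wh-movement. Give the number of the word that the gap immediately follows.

Pre-movement form: The nurse would announce the researcher could investigate which recording for that reason.
'which recording' is the direct object of 'investigate'. Wh-movement fronts it, leaving a gap right after 'investigate':
Which recording would the nurse announce the researcher could investigate ___ for that reason?
'investigate' is word 10.

10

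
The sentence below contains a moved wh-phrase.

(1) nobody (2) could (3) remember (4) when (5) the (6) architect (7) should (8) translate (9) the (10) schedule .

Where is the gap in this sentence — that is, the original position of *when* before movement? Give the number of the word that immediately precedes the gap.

10

Pre-movement form: The architect should translate the schedule when.
The filler 'when' is interpreted as the temporal adjunct. It moves to the left edge, and the trace sits right after 'schedule':
Nobody could remember when the architect should translate the schedule ___.
'schedule' is word 10.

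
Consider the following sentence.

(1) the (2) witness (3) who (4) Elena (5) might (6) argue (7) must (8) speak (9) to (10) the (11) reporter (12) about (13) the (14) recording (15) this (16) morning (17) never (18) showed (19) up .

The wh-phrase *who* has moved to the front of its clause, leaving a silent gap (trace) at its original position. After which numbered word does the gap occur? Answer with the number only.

'who' is the subject of the clause embedded under 'argue'. Fronting leaves a gap immediately after 'argue':
The witness who Elena might argue ___ must speak to the reporter about the recording this morning never showed up.
'argue' is word 6.

6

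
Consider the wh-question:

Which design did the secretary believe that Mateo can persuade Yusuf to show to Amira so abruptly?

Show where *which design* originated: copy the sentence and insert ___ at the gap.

Which design did the secretary believe that Mateo can persuade Yusuf to show ___ to Amira so abruptly?

Underlying clause: The secretary did believe that Mateo can persuade Yusuf to show which design to Amira so abruptly.
The filler 'which design' is interpreted as the direct object of 'show'. The gap is right after 'show'.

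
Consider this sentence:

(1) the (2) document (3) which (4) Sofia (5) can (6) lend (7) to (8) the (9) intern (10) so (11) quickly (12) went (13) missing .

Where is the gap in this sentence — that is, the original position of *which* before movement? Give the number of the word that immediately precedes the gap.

'which' functions as the direct object of 'lend'. Wh-movement fronts it, leaving a gap right after 'lend':
The document which Sofia can lend ___ to the intern so quickly went missing.
'lend' is word 6.

6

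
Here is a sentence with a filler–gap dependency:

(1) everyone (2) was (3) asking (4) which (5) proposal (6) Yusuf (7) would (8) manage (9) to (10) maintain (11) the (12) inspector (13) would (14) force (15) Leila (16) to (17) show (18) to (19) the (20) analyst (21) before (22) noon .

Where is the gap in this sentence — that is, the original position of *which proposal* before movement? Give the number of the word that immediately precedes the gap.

In situ: Yusuf would manage to maintain the inspector would force Leila to show which proposal to the analyst before noon.
'which proposal' is the direct object of 'show'. Fronting leaves a gap immediately after 'show':
Everyone was asking which proposal Yusuf would manage to maintain the inspector would force Leila to show ___ to the analyst before noon.
'show' is word 17.

17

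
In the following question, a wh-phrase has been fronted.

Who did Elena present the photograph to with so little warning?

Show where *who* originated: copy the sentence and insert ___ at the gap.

Underlying clause: Elena did present the photograph to who with so little warning.
'who' functions as the object of the preposition 'to' (recipient of 'present'). The gap is right after 'to'.

Who did Elena present the photograph to ___ with so little warning?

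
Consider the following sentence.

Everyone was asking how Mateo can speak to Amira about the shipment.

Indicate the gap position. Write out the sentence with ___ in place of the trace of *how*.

Everyone was asking how Mateo can speak to Amira about the shipment ___.

Before movement: Mateo can speak to Amira about the shipment how.
'how' functions as the manner adjunct. The gap is right after 'shipment'.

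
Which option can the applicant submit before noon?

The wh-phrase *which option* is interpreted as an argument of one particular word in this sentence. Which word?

submit

Underlying clause: The applicant can submit which option before noon.
'which option' functions as the direct object of 'submit'. It moves to the left edge, and the trace sits right after 'submit':
Which option can the applicant submit ___ before noon?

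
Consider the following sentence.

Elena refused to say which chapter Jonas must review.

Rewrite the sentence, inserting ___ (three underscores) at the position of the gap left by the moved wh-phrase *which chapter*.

Elena refused to say which chapter Jonas must review ___.

Before movement: Jonas must review which chapter.
'which chapter' functions as the direct object of 'review'. The gap is right after 'review'.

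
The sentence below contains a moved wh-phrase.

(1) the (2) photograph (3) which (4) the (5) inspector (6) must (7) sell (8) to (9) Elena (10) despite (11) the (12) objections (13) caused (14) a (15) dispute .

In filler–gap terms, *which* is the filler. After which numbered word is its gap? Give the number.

7

'which' is the direct object of 'sell'. Wh-movement fronts it, leaving a gap right after 'sell':
The photograph which the inspector must sell ___ to Elena despite the objections caused a dispute.
'sell' is word 7.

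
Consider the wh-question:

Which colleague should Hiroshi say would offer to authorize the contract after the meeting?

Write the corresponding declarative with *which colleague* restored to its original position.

Hiroshi should say which colleague would offer to authorize the contract after the meeting.

'which colleague' is the subject of the clause embedded under 'say'. Fronting leaves a gap immediately after 'say':
Which colleague should Hiroshi say ___ would offer to authorize the contract after the meeting?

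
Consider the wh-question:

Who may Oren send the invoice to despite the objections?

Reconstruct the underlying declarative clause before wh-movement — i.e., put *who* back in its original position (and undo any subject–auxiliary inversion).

Oren may send the invoice to who despite the objections.

'who' is the object of the preposition 'to' (recipient of 'send'). Wh-movement fronts it, leaving a gap right after 'to':
Who may Oren send the invoice to ___ despite the objections?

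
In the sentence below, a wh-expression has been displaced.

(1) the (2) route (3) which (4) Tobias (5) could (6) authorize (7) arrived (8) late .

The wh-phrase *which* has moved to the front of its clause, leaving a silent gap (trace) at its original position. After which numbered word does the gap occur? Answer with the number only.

6

'which' functions as the direct object of 'authorize'. It moves to the left edge, and the trace sits right after 'authorize':
The route which Tobias could authorize ___ arrived late.
'authorize' is word 6.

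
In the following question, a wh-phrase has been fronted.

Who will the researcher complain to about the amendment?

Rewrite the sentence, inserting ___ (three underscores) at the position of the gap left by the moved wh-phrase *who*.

Who will the researcher complain to ___ about the amendment?

Pre-movement form: The researcher will complain to who about the amendment.
'who' is the object of the preposition 'to'. The gap is right after 'to'.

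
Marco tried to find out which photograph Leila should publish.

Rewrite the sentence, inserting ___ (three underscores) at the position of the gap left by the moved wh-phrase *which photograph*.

Marco tried to find out which photograph Leila should publish ___.

Before movement: Leila should publish which photograph.
The filler 'which photograph' is interpreted as the direct object of 'publish'. The gap is right after 'publish'.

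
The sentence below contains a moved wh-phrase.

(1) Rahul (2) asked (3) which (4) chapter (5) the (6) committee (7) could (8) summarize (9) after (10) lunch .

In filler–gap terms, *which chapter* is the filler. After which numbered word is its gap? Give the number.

8

In situ: The committee could summarize which chapter after lunch.
The filler 'which chapter' is interpreted as the direct object of 'summarize'. Wh-movement fronts it, leaving a gap right after 'summarize':
Rahul asked which chapter the committee could summarize ___ after lunch.
'summarize' is word 8.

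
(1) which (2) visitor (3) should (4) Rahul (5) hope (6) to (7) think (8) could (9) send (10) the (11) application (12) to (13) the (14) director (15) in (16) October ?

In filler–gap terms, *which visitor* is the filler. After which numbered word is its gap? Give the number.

7

Underlying clause: Rahul should hope to think which visitor could send the application to the director in October.
'which visitor' is the subject of the clause embedded under 'think'. Wh-movement fronts it, leaving a gap right after 'think':
Which visitor should Rahul hope to think ___ could send the application to the director in October?
'think' is word 7.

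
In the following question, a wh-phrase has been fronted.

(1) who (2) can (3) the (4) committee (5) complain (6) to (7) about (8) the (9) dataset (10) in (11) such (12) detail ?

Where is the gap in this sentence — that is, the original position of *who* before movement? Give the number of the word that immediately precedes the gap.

6

In situ: The committee can complain to who about the dataset in such detail.
The filler 'who' is interpreted as the object of the preposition 'to'. It moves to the left edge, and the trace sits right after 'to':
Who can the committee complain to ___ about the dataset in such detail?
'to' is word 6.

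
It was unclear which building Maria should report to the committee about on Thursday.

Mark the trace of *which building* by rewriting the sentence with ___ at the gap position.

It was unclear which building Maria should report to the committee about ___ on Thursday.

Pre-movement form: Maria should report to the committee about which building on Thursday.
'which building' is the object of the preposition 'about'. The gap is right after 'about'.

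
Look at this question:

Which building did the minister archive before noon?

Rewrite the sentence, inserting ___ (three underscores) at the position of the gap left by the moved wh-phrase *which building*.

Pre-movement form: The minister did archive which building before noon.
'which building' functions as the direct object of 'archive'. The gap is right after 'archive'.

Which building did the minister archive ___ before noon?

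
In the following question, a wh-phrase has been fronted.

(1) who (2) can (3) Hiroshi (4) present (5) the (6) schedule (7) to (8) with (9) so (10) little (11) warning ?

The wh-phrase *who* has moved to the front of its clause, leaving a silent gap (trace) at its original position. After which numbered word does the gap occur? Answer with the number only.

Pre-movement form: Hiroshi can present the schedule to who with so little warning.
The filler 'who' is interpreted as the object of the preposition 'to' (recipient of 'present'). Fronting leaves a gap immediately after 'to':
Who can Hiroshi present the schedule to ___ with so little warning?
'to' is word 7.

7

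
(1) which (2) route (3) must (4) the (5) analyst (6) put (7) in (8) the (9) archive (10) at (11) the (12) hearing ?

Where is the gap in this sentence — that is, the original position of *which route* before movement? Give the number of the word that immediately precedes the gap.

In situ: The analyst must put which route in the archive at the hearing.
The filler 'which route' is interpreted as the direct object of 'put'. Fronting leaves a gap immediately after 'put':
Which route must the analyst put ___ in the archive at the hearing?
'put' is word 6.

6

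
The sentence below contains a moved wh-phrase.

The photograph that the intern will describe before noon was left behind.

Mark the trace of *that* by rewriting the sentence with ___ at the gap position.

The photograph that the intern will describe ___ before noon was left behind.

'that' is the direct object of 'describe'. The gap is right after 'describe'.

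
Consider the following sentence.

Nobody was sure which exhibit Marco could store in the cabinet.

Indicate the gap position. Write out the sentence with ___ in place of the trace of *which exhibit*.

Nobody was sure which exhibit Marco could store ___ in the cabinet.

Pre-movement form: Marco could store which exhibit in the cabinet.
'which exhibit' is the direct object of 'store'. The gap is right after 'store'.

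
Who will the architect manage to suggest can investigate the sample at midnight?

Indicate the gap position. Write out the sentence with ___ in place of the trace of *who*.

In situ: The architect will manage to suggest who can investigate the sample at midnight.
'who' is the subject of the clause embedded under 'suggest'. The gap is right after 'suggest'.

Who will the architect manage to suggest ___ can investigate the sample at midnight?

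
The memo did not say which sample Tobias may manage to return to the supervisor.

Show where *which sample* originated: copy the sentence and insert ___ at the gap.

The memo did not say which sample Tobias may manage to return ___ to the supervisor.

In situ: Tobias may manage to return which sample to the supervisor.
'which sample' functions as the direct object of 'return'. The gap is right after 'return'.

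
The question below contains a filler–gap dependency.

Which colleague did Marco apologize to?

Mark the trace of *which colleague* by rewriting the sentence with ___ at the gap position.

Before movement: Marco did apologize to which colleague.
The filler 'which colleague' is interpreted as the object of the preposition 'to'. The gap is right after 'to'.

Which colleague did Marco apologize to ___?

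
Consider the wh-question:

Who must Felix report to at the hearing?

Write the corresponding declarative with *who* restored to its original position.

'who' is the object of the preposition 'to'. Fronting leaves a gap immediately after 'to':
Who must Felix report to ___ at the hearing?

Felix must report to who at the hearing.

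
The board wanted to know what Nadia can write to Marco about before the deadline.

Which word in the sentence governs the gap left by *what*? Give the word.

Pre-movement form: Nadia can write to Marco about what before the deadline.
'what' is the object of the preposition 'about'. Wh-movement fronts it, leaving a gap right after 'about':
The board wanted to know what Nadia can write to Marco about ___ before the deadline.

about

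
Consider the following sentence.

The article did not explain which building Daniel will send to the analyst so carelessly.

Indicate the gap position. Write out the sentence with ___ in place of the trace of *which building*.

Before movement: Daniel will send which building to the analyst so carelessly.
The filler 'which building' is interpreted as the direct object of 'send'. The gap is right after 'send'.

The article did not explain which building Daniel will send ___ to the analyst so carelessly.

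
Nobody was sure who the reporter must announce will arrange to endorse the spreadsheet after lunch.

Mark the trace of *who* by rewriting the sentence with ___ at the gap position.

Nobody was sure who the reporter must announce ___ will arrange to endorse the spreadsheet after lunch.

Underlying clause: The reporter must announce who will arrange to endorse the spreadsheet after lunch.
The filler 'who' is interpreted as the subject of the clause embedded under 'announce'. The gap is right after 'announce'.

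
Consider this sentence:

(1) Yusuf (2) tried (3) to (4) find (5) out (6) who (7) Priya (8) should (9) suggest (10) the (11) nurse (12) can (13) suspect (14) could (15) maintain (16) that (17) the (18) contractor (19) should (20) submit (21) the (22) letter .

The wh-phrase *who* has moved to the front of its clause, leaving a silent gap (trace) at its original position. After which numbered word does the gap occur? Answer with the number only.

13

In situ: Priya should suggest the nurse can suspect who could maintain that the contractor should submit the letter.
'who' functions as the subject of the clause embedded under 'suspect'. Wh-movement fronts it, leaving a gap right after 'suspect':
Yusuf tried to find out who Priya should suggest the nurse can suspect ___ could maintain that the contractor should submit the letter.
'suspect' is word 13.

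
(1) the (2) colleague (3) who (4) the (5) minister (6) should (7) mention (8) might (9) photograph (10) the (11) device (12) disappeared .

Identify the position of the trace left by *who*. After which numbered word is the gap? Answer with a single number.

7

'who' functions as the subject of the clause embedded under 'mention'. Fronting leaves a gap immediately after 'mention':
The colleague who the minister should mention ___ might photograph the device disappeared.
'mention' is word 7.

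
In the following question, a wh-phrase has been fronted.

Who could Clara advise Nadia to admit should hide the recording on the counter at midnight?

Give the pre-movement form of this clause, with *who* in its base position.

'who' is the subject of the clause embedded under 'admit'. Fronting leaves a gap immediately after 'admit':
Who could Clara advise Nadia to admit ___ should hide the recording on the counter at midnight?

Clara could advise Nadia to admit who should hide the recording on the counter at midnight.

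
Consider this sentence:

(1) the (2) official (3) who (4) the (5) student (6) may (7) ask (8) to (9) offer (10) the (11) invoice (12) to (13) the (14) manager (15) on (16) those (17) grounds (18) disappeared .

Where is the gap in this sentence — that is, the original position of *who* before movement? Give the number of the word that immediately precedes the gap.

'who' is the direct object of 'ask'. Fronting leaves a gap immediately after 'ask':
The official who the student may ask ___ to offer the invoice to the manager on those grounds disappeared.
'ask' is word 7.

7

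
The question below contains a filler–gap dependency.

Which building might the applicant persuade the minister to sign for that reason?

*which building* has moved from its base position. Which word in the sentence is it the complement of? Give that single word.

sign

Underlying clause: The applicant might persuade the minister to sign which building for that reason.
The filler 'which building' is interpreted as the direct object of 'sign'. It moves to the left edge, and the trace sits right after 'sign':
Which building might the applicant persuade the minister to sign ___ for that reason?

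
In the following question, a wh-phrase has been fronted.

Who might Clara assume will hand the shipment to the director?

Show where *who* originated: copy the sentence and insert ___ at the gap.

Before movement: Clara might assume who will hand the shipment to the director.
The filler 'who' is interpreted as the subject of the clause embedded under 'assume'. The gap is right after 'assume'.

Who might Clara assume ___ will hand the shipment to the director?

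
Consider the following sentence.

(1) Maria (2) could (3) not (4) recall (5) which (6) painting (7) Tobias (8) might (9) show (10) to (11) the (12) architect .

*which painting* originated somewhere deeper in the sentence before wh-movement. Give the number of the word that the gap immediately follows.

9

Before movement: Tobias might show which painting to the architect.
'which painting' is the direct object of 'show'. Fronting leaves a gap immediately after 'show':
Maria could not recall which painting Tobias might show ___ to the architect.
'show' is word 9.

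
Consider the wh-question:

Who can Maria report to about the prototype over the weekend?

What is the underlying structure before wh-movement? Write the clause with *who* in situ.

'who' functions as the object of the preposition 'to'. It moves to the left edge, and the trace sits right after 'to':
Who can Maria report to ___ about the prototype over the weekend?

Maria can report to who about the prototype over the weekend.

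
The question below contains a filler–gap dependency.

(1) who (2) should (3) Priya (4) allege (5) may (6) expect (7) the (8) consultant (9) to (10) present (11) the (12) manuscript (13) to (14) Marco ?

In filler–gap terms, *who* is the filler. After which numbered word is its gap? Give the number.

4

In situ: Priya should allege who may expect the consultant to present the manuscript to Marco.
'who' is the subject of the clause embedded under 'allege'. It moves to the left edge, and the trace sits right after 'allege':
Who should Priya allege ___ may expect the consultant to present the manuscript to Marco?
'allege' is word 4.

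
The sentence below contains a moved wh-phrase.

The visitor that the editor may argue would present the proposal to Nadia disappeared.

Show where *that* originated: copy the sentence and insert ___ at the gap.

The filler 'that' is interpreted as the subject of the clause embedded under 'argue'. The gap is right after 'argue'.

The visitor that the editor may argue ___ would present the proposal to Nadia disappeared.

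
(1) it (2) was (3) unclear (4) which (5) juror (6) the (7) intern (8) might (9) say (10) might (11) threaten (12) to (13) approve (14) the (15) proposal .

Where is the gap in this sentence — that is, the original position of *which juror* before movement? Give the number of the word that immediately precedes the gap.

In situ: The intern might say which juror might threaten to approve the proposal.
'which juror' is the subject of the clause embedded under 'say'. It moves to the left edge, and the trace sits right after 'say':
It was unclear which juror the intern might say ___ might threaten to approve the proposal.
'say' is word 9.

9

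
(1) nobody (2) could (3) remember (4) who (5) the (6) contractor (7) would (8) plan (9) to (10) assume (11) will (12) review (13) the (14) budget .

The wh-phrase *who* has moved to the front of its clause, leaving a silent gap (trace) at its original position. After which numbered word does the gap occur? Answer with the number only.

10

Before movement: The contractor would plan to assume who will review the budget.
'who' is the subject of the clause embedded under 'assume'. Wh-movement fronts it, leaving a gap right after 'assume':
Nobody could remember who the contractor would plan to assume ___ will review the budget.
'assume' is word 10.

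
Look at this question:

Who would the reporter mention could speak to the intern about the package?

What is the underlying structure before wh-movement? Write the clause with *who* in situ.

The reporter would mention who could speak to the intern about the package.

'who' functions as the subject of the clause embedded under 'mention'. Fronting leaves a gap immediately after 'mention':
Who would the reporter mention ___ could speak to the intern about the package?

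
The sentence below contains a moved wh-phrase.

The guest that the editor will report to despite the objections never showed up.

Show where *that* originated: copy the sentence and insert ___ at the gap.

'that' functions as the object of the preposition 'to'. The gap is right after 'to'.

The guest that the editor will report to ___ despite the objections never showed up.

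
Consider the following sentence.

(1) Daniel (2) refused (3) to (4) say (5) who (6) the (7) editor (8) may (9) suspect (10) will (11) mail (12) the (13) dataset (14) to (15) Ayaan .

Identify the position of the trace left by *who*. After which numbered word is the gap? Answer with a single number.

9

Pre-movement form: The editor may suspect who will mail the dataset to Ayaan.
The filler 'who' is interpreted as the subject of the clause embedded under 'suspect'. Fronting leaves a gap immediately after 'suspect':
Daniel refused to say who the editor may suspect ___ will mail the dataset to Ayaan.
'suspect' is word 9.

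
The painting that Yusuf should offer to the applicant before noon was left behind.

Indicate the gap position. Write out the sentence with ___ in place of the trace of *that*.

The painting that Yusuf should offer ___ to the applicant before noon was left behind.

'that' is the direct object of 'offer'. The gap is right after 'offer'.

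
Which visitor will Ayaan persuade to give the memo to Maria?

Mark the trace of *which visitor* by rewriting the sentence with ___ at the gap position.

Pre-movement form: Ayaan will persuade which visitor to give the memo to Maria.
The filler 'which visitor' is interpreted as the direct object of 'persuade'. The gap is right after 'persuade'.

Which visitor will Ayaan persuade ___ to give the memo to Maria?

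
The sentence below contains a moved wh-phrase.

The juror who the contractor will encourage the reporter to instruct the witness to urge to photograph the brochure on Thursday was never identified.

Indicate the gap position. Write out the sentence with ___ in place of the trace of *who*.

The juror who the contractor will encourage the reporter to instruct the witness to urge ___ to photograph the brochure on Thursday was never identified.

'who' is the direct object of 'urge'. The gap is right after 'urge'.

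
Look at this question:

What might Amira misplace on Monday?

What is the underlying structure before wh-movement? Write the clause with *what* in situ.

Amira might misplace what on Monday.

'what' is the direct object of 'misplace'. Wh-movement fronts it, leaving a gap right after 'misplace':
What might Amira misplace ___ on Monday?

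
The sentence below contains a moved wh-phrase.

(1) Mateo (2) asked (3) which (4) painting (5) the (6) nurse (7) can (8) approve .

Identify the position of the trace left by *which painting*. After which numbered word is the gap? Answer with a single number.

Pre-movement form: The nurse can approve which painting.
'which painting' is the direct object of 'approve'. Fronting leaves a gap immediately after 'approve':
Mateo asked which painting the nurse can approve ___.
'approve' is word 8.

8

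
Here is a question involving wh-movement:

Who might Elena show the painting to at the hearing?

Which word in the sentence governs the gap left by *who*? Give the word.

In situ: Elena might show the painting to who at the hearing.
The filler 'who' is interpreted as the object of the preposition 'to' (recipient of 'show'). It moves to the left edge, and the trace sits right after 'to':
Who might Elena show the painting to ___ at the hearing?

to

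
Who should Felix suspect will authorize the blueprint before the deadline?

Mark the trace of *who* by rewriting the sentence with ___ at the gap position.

Who should Felix suspect ___ will authorize the blueprint before the deadline?

Underlying clause: Felix should suspect who will authorize the blueprint before the deadline.
'who' is the subject of the clause embedded under 'suspect'. The gap is right after 'suspect'.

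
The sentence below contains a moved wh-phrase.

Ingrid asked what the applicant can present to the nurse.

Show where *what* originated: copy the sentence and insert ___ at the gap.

Ingrid asked what the applicant can present ___ to the nurse.

In situ: The applicant can present what to the nurse.
'what' functions as the direct object of 'present'. The gap is right after 'present'.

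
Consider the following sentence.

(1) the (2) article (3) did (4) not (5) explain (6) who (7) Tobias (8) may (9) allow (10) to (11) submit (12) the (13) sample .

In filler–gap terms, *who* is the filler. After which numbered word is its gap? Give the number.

Pre-movement form: Tobias may allow who to submit the sample.
'who' is the direct object of 'allow'. It moves to the left edge, and the trace sits right after 'allow':
The article did not explain who Tobias may allow ___ to submit the sample.
'allow' is word 9.

9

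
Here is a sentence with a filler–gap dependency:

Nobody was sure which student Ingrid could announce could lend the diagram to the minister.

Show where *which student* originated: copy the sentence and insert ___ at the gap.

Pre-movement form: Ingrid could announce which student could lend the diagram to the minister.
The filler 'which student' is interpreted as the subject of the clause embedded under 'announce'. The gap is right after 'announce'.

Nobody was sure which student Ingrid could announce ___ could lend the diagram to the minister.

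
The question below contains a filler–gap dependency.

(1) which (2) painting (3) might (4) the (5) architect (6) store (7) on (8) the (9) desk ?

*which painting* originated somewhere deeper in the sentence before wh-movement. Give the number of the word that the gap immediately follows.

In situ: The architect might store which painting on the desk.
The filler 'which painting' is interpreted as the direct object of 'store'. It moves to the left edge, and the trace sits right after 'store':
Which painting might the architect store ___ on the desk?
'store' is word 6.

6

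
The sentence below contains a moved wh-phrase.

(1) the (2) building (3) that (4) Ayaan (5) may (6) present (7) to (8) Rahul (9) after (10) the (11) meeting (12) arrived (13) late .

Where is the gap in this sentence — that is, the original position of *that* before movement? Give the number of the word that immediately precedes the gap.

'that' is the direct object of 'present'. Fronting leaves a gap immediately after 'present':
The building that Ayaan may present ___ to Rahul after the meeting arrived late.
'present' is word 6.

6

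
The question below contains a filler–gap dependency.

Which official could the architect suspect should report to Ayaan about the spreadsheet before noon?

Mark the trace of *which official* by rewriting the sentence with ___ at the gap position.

Which official could the architect suspect ___ should report to Ayaan about the spreadsheet before noon?

Before movement: The architect could suspect which official should report to Ayaan about the spreadsheet before noon.
'which official' functions as the subject of the clause embedded under 'suspect'. The gap is right after 'suspect'.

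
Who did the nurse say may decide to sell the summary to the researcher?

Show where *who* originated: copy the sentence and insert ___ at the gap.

Who did the nurse say ___ may decide to sell the summary to the researcher?

Pre-movement form: The nurse did say who may decide to sell the summary to the researcher.
'who' functions as the subject of the clause embedded under 'say'. The gap is right after 'say'.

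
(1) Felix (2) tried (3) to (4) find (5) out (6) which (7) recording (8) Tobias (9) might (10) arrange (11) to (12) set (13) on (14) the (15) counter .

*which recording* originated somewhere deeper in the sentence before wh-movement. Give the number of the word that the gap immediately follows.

12

Pre-movement form: Tobias might arrange to set which recording on the counter.
The filler 'which recording' is interpreted as the direct object of 'set'. Wh-movement fronts it, leaving a gap right after 'set':
Felix tried to find out which recording Tobias might arrange to set ___ on the counter.
'set' is word 12.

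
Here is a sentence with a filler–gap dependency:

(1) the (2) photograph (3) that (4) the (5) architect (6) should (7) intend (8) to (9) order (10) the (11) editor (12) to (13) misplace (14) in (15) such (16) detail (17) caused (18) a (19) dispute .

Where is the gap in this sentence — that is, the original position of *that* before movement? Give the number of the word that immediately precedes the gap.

'that' is the direct object of 'misplace'. Fronting leaves a gap immediately after 'misplace':
The photograph that the architect should intend to order the editor to misplace ___ in such detail caused a dispute.
'misplace' is word 13.

13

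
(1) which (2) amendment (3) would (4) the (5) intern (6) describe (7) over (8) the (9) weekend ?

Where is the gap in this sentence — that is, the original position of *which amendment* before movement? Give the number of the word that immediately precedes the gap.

6

Pre-movement form: The intern would describe which amendment over the weekend.
'which amendment' is the direct object of 'describe'. Fronting leaves a gap immediately after 'describe':
Which amendment would the intern describe ___ over the weekend?
'describe' is word 6.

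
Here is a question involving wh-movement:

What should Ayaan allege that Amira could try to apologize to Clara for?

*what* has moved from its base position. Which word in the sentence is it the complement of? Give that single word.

for

Underlying clause: Ayaan should allege that Amira could try to apologize to Clara for what.
'what' functions as the object of the preposition 'for'. Fronting leaves a gap immediately after 'for':
What should Ayaan allege that Amira could try to apologize to Clara for ___?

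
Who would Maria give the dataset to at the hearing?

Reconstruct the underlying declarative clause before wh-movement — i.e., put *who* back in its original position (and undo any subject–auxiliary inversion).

Maria would give the dataset to who at the hearing.

'who' is the object of the preposition 'to' (recipient of 'give'). Wh-movement fronts it, leaving a gap right after 'to':
Who would Maria give the dataset to ___ at the hearing?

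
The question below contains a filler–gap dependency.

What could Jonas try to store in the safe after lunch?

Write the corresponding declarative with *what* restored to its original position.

'what' functions as the direct object of 'store'. Fronting leaves a gap immediately after 'store':
What could Jonas try to store ___ in the safe after lunch?

Jonas could try to store what in the safe after lunch.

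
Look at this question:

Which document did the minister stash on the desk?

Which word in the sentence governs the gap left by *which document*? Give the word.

stash

Pre-movement form: The minister did stash which document on the desk.
'which document' functions as the direct object of 'stash'. It moves to the left edge, and the trace sits right after 'stash':
Which document did the minister stash ___ on the desk?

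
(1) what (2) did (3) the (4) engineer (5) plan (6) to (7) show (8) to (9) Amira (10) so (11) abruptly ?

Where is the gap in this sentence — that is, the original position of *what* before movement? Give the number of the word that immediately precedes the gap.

In situ: The engineer did plan to show what to Amira so abruptly.
'what' is the direct object of 'show'. Wh-movement fronts it, leaving a gap right after 'show':
What did the engineer plan to show ___ to Amira so abruptly?
'show' is word 7.

7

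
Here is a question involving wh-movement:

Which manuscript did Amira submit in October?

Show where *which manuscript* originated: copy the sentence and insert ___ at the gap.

Underlying clause: Amira did submit which manuscript in October.
The filler 'which manuscript' is interpreted as the direct object of 'submit'. The gap is right after 'submit'.

Which manuscript did Amira submit ___ in October?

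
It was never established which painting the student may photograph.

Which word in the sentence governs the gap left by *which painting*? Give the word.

Pre-movement form: The student may photograph which painting.
'which painting' functions as the direct object of 'photograph'. Fronting leaves a gap immediately after 'photograph':
It was never established which painting the student may photograph ___.

photograph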